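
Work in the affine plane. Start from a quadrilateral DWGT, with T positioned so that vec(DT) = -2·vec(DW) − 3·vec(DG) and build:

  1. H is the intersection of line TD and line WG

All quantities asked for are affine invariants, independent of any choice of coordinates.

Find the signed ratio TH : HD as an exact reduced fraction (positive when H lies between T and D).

Assign D = (0, 0), W = (1, 0), G = (0, 1), T = (-2, -3) — the answer is frame-independent, so this choice is without loss of generality.
1. H is the intersection of line TD and line WG ⇒ H = (2/5, 3/5)
H = T + t·(D−T) with t = 6/5, so TH:HD = t:(1−t) = 6/5:-1/5

TH:HD = -6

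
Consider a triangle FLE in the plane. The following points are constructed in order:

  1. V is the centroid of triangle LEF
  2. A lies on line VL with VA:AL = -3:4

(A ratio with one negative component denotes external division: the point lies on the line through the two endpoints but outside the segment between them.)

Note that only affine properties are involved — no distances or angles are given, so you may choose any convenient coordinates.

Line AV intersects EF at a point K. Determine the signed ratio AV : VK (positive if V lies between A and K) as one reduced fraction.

AV:VK = -6

Choose coordinates F = (0, 0), L = (1, 0), E = (0, 1).
1. V is the centroid of triangle LEF ⇒ V = (1/3, 1/3)
2. A lies on line VL with VA:AL = -3:4 ⇒ A = (-5/3, 4/3)
line AV meets EF at K = (0, 1/2)
V = A + t·(K−A) with t = 6/5, so AV:VK = 6/5:-1/5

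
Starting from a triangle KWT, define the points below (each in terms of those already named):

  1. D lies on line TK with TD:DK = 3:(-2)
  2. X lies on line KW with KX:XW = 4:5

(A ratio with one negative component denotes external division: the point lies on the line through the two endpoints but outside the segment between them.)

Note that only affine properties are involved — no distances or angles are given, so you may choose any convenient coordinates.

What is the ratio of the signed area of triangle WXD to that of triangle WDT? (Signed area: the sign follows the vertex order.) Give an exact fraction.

[WXD]:[WDT] = -10/27

Set K = (0, 0), W = (1, 0), T = (0, 1); any affine frame gives the same invariant.
1. D lies on line TK with TD:DK = 3:(-2) ⇒ D = (0, -2)
2. X lies on line KW with KX:XW = 4:5 ⇒ X = (4/9, 0)
2·[WXD] = 10/9, 2·[WDT] = -3
[WXD]:[WDT] = 10/9:-3 = -10/27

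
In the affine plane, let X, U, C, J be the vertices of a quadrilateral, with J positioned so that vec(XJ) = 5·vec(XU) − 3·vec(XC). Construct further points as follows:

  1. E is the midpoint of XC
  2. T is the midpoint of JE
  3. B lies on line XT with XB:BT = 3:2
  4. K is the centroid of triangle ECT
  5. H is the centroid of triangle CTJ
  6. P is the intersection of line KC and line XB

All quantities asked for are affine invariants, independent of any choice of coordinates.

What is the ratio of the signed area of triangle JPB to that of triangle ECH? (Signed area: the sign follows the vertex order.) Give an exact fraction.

[JPB]:[ECH] = -1/15

Choose coordinates X = (0, 0), U = (1, 0), C = (0, 1), J = (5, -3).
1. E is the midpoint of XC ⇒ E = (0, 1/2)
2. T is the midpoint of JE ⇒ T = (5/2, -5/4)
3. B lies on line XT with XB:BT = 3:2 ⇒ B = (3/2, -3/4)
4. K is the centroid of triangle ECT ⇒ K = (5/6, 1/12)
5. H is the centroid of triangle CTJ ⇒ H = (5/2, -13/12)
6. P is the intersection of line KC and line XB ⇒ P = (5/3, -5/6)
2·[JPB] = 1/12, 2·[ECH] = -5/4
[JPB]:[ECH] = 1/12:-5/4 = -1/15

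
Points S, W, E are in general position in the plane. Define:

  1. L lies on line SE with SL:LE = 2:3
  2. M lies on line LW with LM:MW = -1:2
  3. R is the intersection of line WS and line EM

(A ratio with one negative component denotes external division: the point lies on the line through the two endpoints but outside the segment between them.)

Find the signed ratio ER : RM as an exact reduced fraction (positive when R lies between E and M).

ER:RM = -5/4

Choose coordinates S = (0, 0), W = (1, 0), E = (0, 1).
1. L lies on line SE with SL:LE = 2:3 ⇒ L = (0, 2/5)
2. M lies on line LW with LM:MW = -1:2 ⇒ M = (-1, 4/5)
3. R is the intersection of line WS and line EM ⇒ R = (-5, 0)
R = E + t·(M−E) with t = 5, so ER:RM = t:(1−t) = 5:-4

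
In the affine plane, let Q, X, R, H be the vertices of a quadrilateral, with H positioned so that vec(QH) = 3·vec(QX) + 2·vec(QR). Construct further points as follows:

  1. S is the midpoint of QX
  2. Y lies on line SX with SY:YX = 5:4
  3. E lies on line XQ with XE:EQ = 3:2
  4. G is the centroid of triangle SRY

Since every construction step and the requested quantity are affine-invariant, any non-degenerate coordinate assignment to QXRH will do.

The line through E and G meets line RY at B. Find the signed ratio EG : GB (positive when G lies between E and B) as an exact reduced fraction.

Choose coordinates Q = (0, 0), X = (1, 0), R = (0, 1), H = (3, 2).
1. S is the midpoint of QX ⇒ S = (1/2, 0)
2. Y lies on line SX with SY:YX = 5:4 ⇒ Y = (7/9, 0)
3. E lies on line XQ with XE:EQ = 3:2 ⇒ E = (2/5, 0)
4. G is the centroid of triangle SRY ⇒ G = (23/54, 1/3)
line EG meets RY at B = (43/99, 34/77)
G = E + t·(B−E) with t = 77/102, so EG:GB = 77/102:25/102

EG:GB = 77/25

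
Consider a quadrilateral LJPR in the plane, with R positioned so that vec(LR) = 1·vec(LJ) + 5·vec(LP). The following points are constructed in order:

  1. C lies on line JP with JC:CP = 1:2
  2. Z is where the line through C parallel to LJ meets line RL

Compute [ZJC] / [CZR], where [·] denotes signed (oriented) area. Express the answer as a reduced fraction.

Assign L = (0, 0), J = (1, 0), P = (0, 1), R = (1, 5) — the answer is frame-independent, so this choice is without loss of generality.
1. C lies on line JP with JC:CP = 1:2 ⇒ C = (2/3, 1/3)
2. Z is where the line through C parallel to LJ meets line RL ⇒ Z = (1/15, 1/3)
2·[ZJC] = 1/5, 2·[CZR] = -14/5
[ZJC]:[CZR] = 1/5:-14/5 = -1/14

[ZJC]:[CZR] = -1/14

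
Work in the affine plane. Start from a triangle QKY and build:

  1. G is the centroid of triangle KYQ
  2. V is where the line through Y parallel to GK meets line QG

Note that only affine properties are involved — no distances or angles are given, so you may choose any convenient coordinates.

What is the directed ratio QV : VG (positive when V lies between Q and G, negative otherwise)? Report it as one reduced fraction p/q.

QV:VG = -2

Choose coordinates Q = (0, 0), K = (1, 0), Y = (0, 1).
1. G is the centroid of triangle KYQ ⇒ G = (1/3, 1/3)
2. V is where the line through Y parallel to GK meets line QG ⇒ V = (2/3, 2/3)
V = Q + t·(G−Q) with t = 2, so QV:VG = t:(1−t) = 2:-1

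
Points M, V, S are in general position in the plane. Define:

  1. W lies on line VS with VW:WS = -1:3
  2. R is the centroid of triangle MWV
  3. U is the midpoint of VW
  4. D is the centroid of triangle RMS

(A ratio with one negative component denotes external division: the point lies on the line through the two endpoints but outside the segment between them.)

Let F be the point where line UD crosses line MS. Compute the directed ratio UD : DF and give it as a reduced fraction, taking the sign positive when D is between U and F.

UD:DF = 7/2

Set M = (0, 0), V = (1, 0), S = (0, 1); any affine frame gives the same invariant.
1. W lies on line VS with VW:WS = -1:3 ⇒ W = (3/2, -1/2)
2. R is the centroid of triangle MWV ⇒ R = (5/6, -1/6)
3. U is the midpoint of VW ⇒ U = (5/4, -1/4)
4. D is the centroid of triangle RMS ⇒ D = (5/18, 5/18)
line UD meets MS at F = (0, 3/7)
D = U + t·(F−U) with t = 7/9, so UD:DF = 7/9:2/9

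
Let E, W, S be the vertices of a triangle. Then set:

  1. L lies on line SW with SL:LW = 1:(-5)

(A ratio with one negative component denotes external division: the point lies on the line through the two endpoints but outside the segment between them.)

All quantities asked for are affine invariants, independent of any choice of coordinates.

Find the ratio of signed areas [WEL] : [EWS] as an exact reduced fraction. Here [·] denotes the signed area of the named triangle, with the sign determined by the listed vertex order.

Work in coordinates with E = (0, 0), W = (1, 0), S = (0, 1).
1. L lies on line SW with SL:LW = 1:(-5) ⇒ L = (-1/4, 5/4)
2·[WEL] = -5/4, 2·[EWS] = 1
[WEL]:[EWS] = -5/4:1 = -5/4

[WEL]:[EWS] = -5/4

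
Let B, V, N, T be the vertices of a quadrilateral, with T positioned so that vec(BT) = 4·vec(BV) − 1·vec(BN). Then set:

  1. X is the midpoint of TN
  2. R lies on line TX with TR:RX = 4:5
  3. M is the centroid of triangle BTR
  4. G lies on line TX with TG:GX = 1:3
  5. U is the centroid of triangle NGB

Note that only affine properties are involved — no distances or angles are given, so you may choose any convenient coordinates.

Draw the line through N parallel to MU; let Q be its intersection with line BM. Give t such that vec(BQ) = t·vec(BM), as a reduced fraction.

t = 3/2

Choose coordinates B = (0, 0), V = (1, 0), N = (0, 1), T = (4, -1).
1. X is the midpoint of TN ⇒ X = (2, 0)
2. R lies on line TX with TR:RX = 4:5 ⇒ R = (28/9, -5/9)
3. M is the centroid of triangle BTR ⇒ M = (64/27, -14/27)
4. G lies on line TX with TG:GX = 1:3 ⇒ G = (7/2, -3/4)
5. U is the centroid of triangle NGB ⇒ U = (7/6, 1/12)
through N parallel to MU: direction (-65/54, 65/108); meets BM at Q = (32/9, -7/9)
Q = B + t·(M−B) with t = 3/2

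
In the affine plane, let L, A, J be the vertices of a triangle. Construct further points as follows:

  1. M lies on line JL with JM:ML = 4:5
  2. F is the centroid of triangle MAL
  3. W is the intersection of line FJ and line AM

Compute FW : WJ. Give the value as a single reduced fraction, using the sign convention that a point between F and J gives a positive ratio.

Assign L = (0, 0), A = (1, 0), J = (0, 1) — the answer is frame-independent, so this choice is without loss of generality.
1. M lies on line JL with JM:ML = 4:5 ⇒ M = (0, 5/9)
2. F is the centroid of triangle MAL ⇒ F = (1/3, 5/27)
3. W is the intersection of line FJ and line AM ⇒ W = (4/17, 65/153)
W = F + t·(J−F) with t = 5/17, so FW:WJ = t:(1−t) = 5/17:12/17

FW:WJ = 5/12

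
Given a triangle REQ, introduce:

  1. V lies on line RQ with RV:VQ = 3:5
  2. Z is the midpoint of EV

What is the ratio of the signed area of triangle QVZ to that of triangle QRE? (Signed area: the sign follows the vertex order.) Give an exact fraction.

[QVZ]:[QRE] = 5/16

Assign R = (0, 0), E = (1, 0), Q = (0, 1) — the answer is frame-independent, so this choice is without loss of generality.
1. V lies on line RQ with RV:VQ = 3:5 ⇒ V = (0, 3/8)
2. Z is the midpoint of EV ⇒ Z = (1/2, 3/16)
2·[QVZ] = 5/16, 2·[QRE] = 1
[QVZ]:[QRE] = 5/16:1 = 5/16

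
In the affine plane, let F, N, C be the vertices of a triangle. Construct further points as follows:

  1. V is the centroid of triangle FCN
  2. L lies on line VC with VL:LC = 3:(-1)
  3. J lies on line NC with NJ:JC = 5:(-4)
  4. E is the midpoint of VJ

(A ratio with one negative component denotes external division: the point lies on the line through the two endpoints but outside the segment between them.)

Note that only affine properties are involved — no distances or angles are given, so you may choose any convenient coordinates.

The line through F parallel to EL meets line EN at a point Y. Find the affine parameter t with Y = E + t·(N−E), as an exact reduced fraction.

t = 3

Work in coordinates with F = (0, 0), N = (1, 0), C = (0, 1).
1. V is the centroid of triangle FCN ⇒ V = (1/3, 1/3)
2. L lies on line VC with VL:LC = 3:(-1) ⇒ L = (-1/6, 4/3)
3. J lies on line NC with NJ:JC = 5:(-4) ⇒ J = (-4, 5)
4. E is the midpoint of VJ ⇒ E = (-11/6, 8/3)
through F parallel to EL: direction (5/3, -4/3); meets EN at Y = (20/3, -16/3)
Y = E + t·(N−E) with t = 3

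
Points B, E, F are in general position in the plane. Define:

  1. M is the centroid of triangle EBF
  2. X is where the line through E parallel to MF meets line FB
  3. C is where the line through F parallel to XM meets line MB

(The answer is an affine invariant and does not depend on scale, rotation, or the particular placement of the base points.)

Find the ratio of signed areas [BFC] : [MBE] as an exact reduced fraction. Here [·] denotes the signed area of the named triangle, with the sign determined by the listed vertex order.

[BFC]:[MBE] = -1/2

Choose coordinates B = (0, 0), E = (1, 0), F = (0, 1).
1. M is the centroid of triangle EBF ⇒ M = (1/3, 1/3)
2. X is where the line through E parallel to MF meets line FB ⇒ X = (0, 2)
3. C is where the line through F parallel to XM meets line MB ⇒ C = (1/6, 1/6)
2·[BFC] = -1/6, 2·[MBE] = 1/3
[BFC]:[MBE] = -1/6:1/3 = -1/2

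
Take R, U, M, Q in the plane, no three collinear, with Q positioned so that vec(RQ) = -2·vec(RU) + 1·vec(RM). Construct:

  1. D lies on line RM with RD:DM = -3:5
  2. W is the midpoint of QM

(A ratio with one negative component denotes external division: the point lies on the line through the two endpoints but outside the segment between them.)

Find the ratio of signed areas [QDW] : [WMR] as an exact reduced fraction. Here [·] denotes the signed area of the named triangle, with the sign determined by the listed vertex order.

[QDW]:[WMR] = -5/2

Set R = (0, 0), U = (1, 0), M = (0, 1), Q = (-2, 1); any affine frame gives the same invariant.
1. D lies on line RM with RD:DM = -3:5 ⇒ D = (0, -3/2)
2. W is the midpoint of QM ⇒ W = (-1, 1)
2·[QDW] = 5/2, 2·[WMR] = -1
[QDW]:[WMR] = 5/2:-1 = -5/2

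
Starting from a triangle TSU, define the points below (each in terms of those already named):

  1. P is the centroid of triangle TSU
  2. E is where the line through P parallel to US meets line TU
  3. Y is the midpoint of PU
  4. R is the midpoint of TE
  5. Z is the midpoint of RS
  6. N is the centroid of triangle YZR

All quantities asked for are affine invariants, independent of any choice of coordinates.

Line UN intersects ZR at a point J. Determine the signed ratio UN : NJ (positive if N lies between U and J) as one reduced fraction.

UN:NJ = 29/7

Set T = (0, 0), S = (1, 0), U = (0, 1); any affine frame gives the same invariant.
1. P is the centroid of triangle TSU ⇒ P = (1/3, 1/3)
2. E is where the line through P parallel to US meets line TU ⇒ E = (0, 2/3)
3. Y is the midpoint of PU ⇒ Y = (1/6, 2/3)
4. R is the midpoint of TE ⇒ R = (0, 1/3)
5. Z is the midpoint of RS ⇒ Z = (1/2, 1/6)
6. N is the centroid of triangle YZR ⇒ N = (2/9, 7/18)
line UN meets ZR at J = (8/29, 7/29)
N = U + t·(J−U) with t = 29/36, so UN:NJ = 29/36:7/36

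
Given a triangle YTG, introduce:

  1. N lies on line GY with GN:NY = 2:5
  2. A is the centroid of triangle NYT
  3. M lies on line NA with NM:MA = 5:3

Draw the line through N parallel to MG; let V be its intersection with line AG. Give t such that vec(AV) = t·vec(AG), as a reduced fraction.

t = 8/3

Choose coordinates Y = (0, 0), T = (1, 0), G = (0, 1).
1. N lies on line GY with GN:NY = 2:5 ⇒ N = (0, 5/7)
2. A is the centroid of triangle NYT ⇒ A = (1/3, 5/21)
3. M lies on line NA with NM:MA = 5:3 ⇒ M = (5/24, 5/12)
through N parallel to MG: direction (-5/24, 7/12); meets AG at V = (-5/9, 143/63)
V = A + t·(G−A) with t = 8/3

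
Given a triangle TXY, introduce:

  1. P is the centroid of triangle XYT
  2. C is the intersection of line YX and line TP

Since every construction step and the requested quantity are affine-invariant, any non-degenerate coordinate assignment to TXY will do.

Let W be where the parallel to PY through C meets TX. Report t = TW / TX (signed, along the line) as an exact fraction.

Work in coordinates with T = (0, 0), X = (1, 0), Y = (0, 1).
1. P is the centroid of triangle XYT ⇒ P = (1/3, 1/3)
2. C is the intersection of line YX and line TP ⇒ C = (1/2, 1/2)
through C parallel to PY: direction (-1/3, 2/3); meets TX at W = (3/4, 0)
W = T + t·(X−T) with t = 3/4

t = 3/4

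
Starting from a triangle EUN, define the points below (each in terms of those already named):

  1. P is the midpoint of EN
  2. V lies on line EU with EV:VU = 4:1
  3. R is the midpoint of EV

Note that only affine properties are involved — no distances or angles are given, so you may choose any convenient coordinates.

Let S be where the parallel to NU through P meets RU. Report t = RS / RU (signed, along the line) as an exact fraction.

Choose coordinates E = (0, 0), U = (1, 0), N = (0, 1).
1. P is the midpoint of EN ⇒ P = (0, 1/2)
2. V lies on line EU with EV:VU = 4:1 ⇒ V = (4/5, 0)
3. R is the midpoint of EV ⇒ R = (2/5, 0)
through P parallel to NU: direction (1, -1); meets RU at S = (1/2, 0)
S = R + t·(U−R) with t = 1/6

t = 1/6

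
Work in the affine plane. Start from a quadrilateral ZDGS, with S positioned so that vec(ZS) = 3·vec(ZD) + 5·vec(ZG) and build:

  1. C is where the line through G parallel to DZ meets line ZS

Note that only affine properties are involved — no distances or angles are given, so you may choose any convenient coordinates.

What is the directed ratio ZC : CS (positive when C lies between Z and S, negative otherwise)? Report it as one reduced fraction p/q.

ZC:CS = 1/4

Assign Z = (0, 0), D = (1, 0), G = (0, 1), S = (3, 5) — the answer is frame-independent, so this choice is without loss of generality.
1. C is where the line through G parallel to DZ meets line ZS ⇒ C = (3/5, 1)
C = Z + t·(S−Z) with t = 1/5, so ZC:CS = t:(1−t) = 1/5:4/5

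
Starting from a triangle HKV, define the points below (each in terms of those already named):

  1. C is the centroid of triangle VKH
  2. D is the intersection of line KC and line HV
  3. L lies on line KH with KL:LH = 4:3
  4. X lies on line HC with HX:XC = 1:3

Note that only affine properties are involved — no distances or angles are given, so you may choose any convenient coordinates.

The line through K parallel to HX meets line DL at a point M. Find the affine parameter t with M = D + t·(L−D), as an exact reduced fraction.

t = 21/13

Assign H = (0, 0), K = (1, 0), V = (0, 1) — the answer is frame-independent, so this choice is without loss of generality.
1. C is the centroid of triangle VKH ⇒ C = (1/3, 1/3)
2. D is the intersection of line KC and line HV ⇒ D = (0, 1/2)
3. L lies on line KH with KL:LH = 4:3 ⇒ L = (3/7, 0)
4. X lies on line HC with HX:XC = 1:3 ⇒ X = (1/12, 1/12)
through K parallel to HX: direction (1/12, 1/12); meets DL at M = (9/13, -4/13)
M = D + t·(L−D) with t = 21/13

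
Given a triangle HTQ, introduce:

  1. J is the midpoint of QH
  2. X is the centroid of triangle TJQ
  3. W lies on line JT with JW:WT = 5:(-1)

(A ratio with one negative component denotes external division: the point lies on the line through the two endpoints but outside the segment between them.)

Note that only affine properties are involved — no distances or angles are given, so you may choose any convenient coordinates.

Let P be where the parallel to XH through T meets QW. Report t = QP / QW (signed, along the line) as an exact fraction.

t = 5/6

Choose coordinates H = (0, 0), T = (1, 0), Q = (0, 1).
1. J is the midpoint of QH ⇒ J = (0, 1/2)
2. X is the centroid of triangle TJQ ⇒ X = (1/3, 1/2)
3. W lies on line JT with JW:WT = 5:(-1) ⇒ W = (5/4, -1/8)
through T parallel to XH: direction (-1/3, -1/2); meets QW at P = (25/24, 1/16)
P = Q + t·(W−Q) with t = 5/6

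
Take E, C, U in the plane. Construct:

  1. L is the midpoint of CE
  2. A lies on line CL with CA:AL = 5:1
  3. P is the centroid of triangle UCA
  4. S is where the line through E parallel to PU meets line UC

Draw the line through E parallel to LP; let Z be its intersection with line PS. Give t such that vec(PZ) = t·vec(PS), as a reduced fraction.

Set E = (0, 0), C = (1, 0), U = (0, 1); any affine frame gives the same invariant.
1. L is the midpoint of CE ⇒ L = (1/2, 0)
2. A lies on line CL with CA:AL = 5:1 ⇒ A = (7/12, 0)
3. P is the centroid of triangle UCA ⇒ P = (19/36, 1/3)
4. S is where the line through E parallel to PU meets line UC ⇒ S = (-19/5, 24/5)
through E parallel to LP: direction (1/36, 1/3); meets PS at Z = (19/282, 38/47)
Z = P + t·(S−P) with t = 5/47

t = 5/47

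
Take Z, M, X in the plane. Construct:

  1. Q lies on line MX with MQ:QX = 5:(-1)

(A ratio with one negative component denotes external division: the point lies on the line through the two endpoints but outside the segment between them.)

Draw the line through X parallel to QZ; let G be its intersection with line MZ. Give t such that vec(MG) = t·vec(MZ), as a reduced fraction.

Set Z = (0, 0), M = (1, 0), X = (0, 1); any affine frame gives the same invariant.
1. Q lies on line MX with MQ:QX = 5:(-1) ⇒ Q = (-1/4, 5/4)
through X parallel to QZ: direction (1/4, -5/4); meets MZ at G = (1/5, 0)
G = M + t·(Z−M) with t = 4/5

t = 4/5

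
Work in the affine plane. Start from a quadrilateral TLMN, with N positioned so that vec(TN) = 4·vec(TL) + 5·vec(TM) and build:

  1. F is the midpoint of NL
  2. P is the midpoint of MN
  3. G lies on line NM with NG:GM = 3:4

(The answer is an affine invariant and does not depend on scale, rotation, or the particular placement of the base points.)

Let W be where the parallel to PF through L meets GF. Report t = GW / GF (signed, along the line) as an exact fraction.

Assign T = (0, 0), L = (1, 0), M = (0, 1), N = (4, 5) — the answer is frame-independent, so this choice is without loss of generality.
1. F is the midpoint of NL ⇒ F = (5/2, 5/2)
2. P is the midpoint of MN ⇒ P = (2, 3)
3. G lies on line NM with NG:GM = 3:4 ⇒ G = (16/7, 23/7)
through L parallel to PF: direction (1/2, -1/2); meets GF at W = (4, -3)
W = G + t·(F−G) with t = 8

t = 8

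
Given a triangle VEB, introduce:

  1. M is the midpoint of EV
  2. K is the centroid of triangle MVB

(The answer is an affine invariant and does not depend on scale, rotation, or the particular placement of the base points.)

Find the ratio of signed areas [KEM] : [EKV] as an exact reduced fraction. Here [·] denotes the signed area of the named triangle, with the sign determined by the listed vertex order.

Set V = (0, 0), E = (1, 0), B = (0, 1); any affine frame gives the same invariant.
1. M is the midpoint of EV ⇒ M = (1/2, 0)
2. K is the centroid of triangle MVB ⇒ K = (1/6, 1/3)
2·[KEM] = -1/6, 2·[EKV] = 1/3
[KEM]:[EKV] = -1/6:1/3 = -1/2

[KEM]:[EKV] = -1/2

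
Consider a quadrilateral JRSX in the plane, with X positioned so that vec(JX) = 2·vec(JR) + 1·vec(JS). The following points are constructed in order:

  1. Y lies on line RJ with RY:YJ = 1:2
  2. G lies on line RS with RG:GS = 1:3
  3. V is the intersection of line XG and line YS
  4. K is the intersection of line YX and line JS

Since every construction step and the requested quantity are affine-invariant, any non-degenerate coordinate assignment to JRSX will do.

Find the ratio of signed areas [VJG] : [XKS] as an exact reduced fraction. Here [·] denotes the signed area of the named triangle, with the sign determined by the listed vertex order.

[VJG]:[XKS] = 1/84

Set J = (0, 0), R = (1, 0), S = (0, 1), X = (2, 1); any affine frame gives the same invariant.
1. Y lies on line RJ with RY:YJ = 1:2 ⇒ Y = (2/3, 0)
2. G lies on line RS with RG:GS = 1:3 ⇒ G = (3/4, 1/4)
3. V is the intersection of line XG and line YS ⇒ V = (4/7, 1/7)
4. K is the intersection of line YX and line JS ⇒ K = (0, -1/2)
2·[VJG] = -1/28, 2·[XKS] = -3
[VJG]:[XKS] = -1/28:-3 = 1/84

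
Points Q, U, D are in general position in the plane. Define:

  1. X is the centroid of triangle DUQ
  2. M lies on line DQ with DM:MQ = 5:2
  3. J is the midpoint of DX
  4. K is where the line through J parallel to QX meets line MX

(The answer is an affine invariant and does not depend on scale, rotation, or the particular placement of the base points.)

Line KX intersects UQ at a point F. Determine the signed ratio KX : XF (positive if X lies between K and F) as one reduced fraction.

KX:XF = -1/4

Work in coordinates with Q = (0, 0), U = (1, 0), D = (0, 1).
1. X is the centroid of triangle DUQ ⇒ X = (1/3, 1/3)
2. M lies on line DQ with DM:MQ = 5:2 ⇒ M = (0, 2/7)
3. J is the midpoint of DX ⇒ J = (1/6, 2/3)
4. K is where the line through J parallel to QX meets line MX ⇒ K = (-1/4, 1/4)
line KX meets UQ at F = (-2, 0)
X = K + t·(F−K) with t = -1/3, so KX:XF = -1/3:4/3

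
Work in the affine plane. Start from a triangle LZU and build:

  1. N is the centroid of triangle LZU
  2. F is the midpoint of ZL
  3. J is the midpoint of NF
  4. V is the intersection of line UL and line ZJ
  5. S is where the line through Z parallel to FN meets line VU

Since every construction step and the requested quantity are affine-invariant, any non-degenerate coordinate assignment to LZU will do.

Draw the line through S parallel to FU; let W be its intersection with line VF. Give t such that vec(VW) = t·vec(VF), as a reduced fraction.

Set L = (0, 0), Z = (1, 0), U = (0, 1); any affine frame gives the same invariant.
1. N is the centroid of triangle LZU ⇒ N = (1/3, 1/3)
2. F is the midpoint of ZL ⇒ F = (1/2, 0)
3. J is the midpoint of NF ⇒ J = (5/12, 1/6)
4. V is the intersection of line UL and line ZJ ⇒ V = (0, 2/7)
5. S is where the line through Z parallel to FN meets line VU ⇒ S = (0, 2)
through S parallel to FU: direction (-1/2, 1); meets VF at W = (6/5, -2/5)
W = V + t·(F−V) with t = 12/5

t = 12/5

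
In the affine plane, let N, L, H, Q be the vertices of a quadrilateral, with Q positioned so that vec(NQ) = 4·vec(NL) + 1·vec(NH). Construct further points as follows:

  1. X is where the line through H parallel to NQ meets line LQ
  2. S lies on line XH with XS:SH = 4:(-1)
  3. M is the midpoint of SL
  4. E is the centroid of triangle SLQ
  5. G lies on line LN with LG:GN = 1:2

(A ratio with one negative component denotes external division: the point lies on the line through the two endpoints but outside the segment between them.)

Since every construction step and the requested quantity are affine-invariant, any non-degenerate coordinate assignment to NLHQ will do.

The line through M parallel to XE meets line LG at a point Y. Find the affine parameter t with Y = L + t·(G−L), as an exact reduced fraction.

t = 336/43

Work in coordinates with N = (0, 0), L = (1, 0), H = (0, 1), Q = (4, 1).
1. X is where the line through H parallel to NQ meets line LQ ⇒ X = (16, 5)
2. S lies on line XH with XS:SH = 4:(-1) ⇒ S = (-16/3, -1/3)
3. M is the midpoint of SL ⇒ M = (-13/6, -1/6)
4. E is the centroid of triangle SLQ ⇒ E = (-1/9, 2/9)
5. G lies on line LN with LG:GN = 1:2 ⇒ G = (2/3, 0)
through M parallel to XE: direction (-145/9, -43/9); meets LG at Y = (-69/43, 0)
Y = L + t·(G−L) with t = 336/43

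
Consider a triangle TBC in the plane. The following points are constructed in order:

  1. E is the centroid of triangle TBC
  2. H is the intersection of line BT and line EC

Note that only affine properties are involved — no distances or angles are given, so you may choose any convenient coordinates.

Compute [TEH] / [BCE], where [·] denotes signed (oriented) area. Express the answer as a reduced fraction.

[TEH]:[BCE] = -1/2

Assign T = (0, 0), B = (1, 0), C = (0, 1) — the answer is frame-independent, so this choice is without loss of generality.
1. E is the centroid of triangle TBC ⇒ E = (1/3, 1/3)
2. H is the intersection of line BT and line EC ⇒ H = (1/2, 0)
2·[TEH] = -1/6, 2·[BCE] = 1/3
[TEH]:[BCE] = -1/6:1/3 = -1/2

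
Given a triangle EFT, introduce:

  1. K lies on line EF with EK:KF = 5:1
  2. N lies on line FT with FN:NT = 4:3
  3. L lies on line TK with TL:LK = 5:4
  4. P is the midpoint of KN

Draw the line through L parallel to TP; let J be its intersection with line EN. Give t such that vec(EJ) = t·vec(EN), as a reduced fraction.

t = 11/12

Work in coordinates with E = (0, 0), F = (1, 0), T = (0, 1).
1. K lies on line EF with EK:KF = 5:1 ⇒ K = (5/6, 0)
2. N lies on line FT with FN:NT = 4:3 ⇒ N = (3/7, 4/7)
3. L lies on line TK with TL:LK = 5:4 ⇒ L = (25/54, 4/9)
4. P is the midpoint of KN ⇒ P = (53/84, 2/7)
through L parallel to TP: direction (53/84, -5/7); meets EN at J = (11/28, 11/21)
J = E + t·(N−E) with t = 11/12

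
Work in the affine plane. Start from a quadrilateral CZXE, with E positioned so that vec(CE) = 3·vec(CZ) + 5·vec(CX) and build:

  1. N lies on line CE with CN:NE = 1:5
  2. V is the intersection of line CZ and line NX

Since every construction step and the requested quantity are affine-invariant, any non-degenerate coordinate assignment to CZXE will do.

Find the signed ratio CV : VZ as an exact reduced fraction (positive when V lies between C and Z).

Work in coordinates with C = (0, 0), Z = (1, 0), X = (0, 1), E = (3, 5).
1. N lies on line CE with CN:NE = 1:5 ⇒ N = (1/2, 5/6)
2. V is the intersection of line CZ and line NX ⇒ V = (3, 0)
V = C + t·(Z−C) with t = 3, so CV:VZ = t:(1−t) = 3:-2

CV:VZ = -3/2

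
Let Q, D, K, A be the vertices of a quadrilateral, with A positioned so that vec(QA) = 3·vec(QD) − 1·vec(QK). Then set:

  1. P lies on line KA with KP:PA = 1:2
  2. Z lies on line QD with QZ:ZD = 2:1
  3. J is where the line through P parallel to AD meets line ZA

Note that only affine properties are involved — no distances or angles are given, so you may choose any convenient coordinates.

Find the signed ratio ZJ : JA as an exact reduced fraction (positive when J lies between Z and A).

ZJ:JA = -3/2

Assign Q = (0, 0), D = (1, 0), K = (0, 1), A = (3, -1) — the answer is frame-independent, so this choice is without loss of generality.
1. P lies on line KA with KP:PA = 1:2 ⇒ P = (1, 1/3)
2. Z lies on line QD with QZ:ZD = 2:1 ⇒ Z = (2/3, 0)
3. J is where the line through P parallel to AD meets line ZA ⇒ J = (23/3, -3)
J = Z + t·(A−Z) with t = 3, so ZJ:JA = t:(1−t) = 3:-2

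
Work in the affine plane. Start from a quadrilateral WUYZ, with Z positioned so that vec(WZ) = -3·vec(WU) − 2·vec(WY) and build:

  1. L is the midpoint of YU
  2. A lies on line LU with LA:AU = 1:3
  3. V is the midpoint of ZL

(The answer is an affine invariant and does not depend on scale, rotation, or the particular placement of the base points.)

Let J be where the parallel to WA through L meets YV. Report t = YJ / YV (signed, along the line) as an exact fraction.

Work in coordinates with W = (0, 0), U = (1, 0), Y = (0, 1), Z = (-3, -2).
1. L is the midpoint of YU ⇒ L = (1/2, 1/2)
2. A lies on line LU with LA:AU = 1:3 ⇒ A = (5/8, 3/8)
3. V is the midpoint of ZL ⇒ V = (-5/4, -3/4)
through L parallel to WA: direction (5/8, 3/8); meets YV at J = (-1, -2/5)
J = Y + t·(V−Y) with t = 4/5

t = 4/5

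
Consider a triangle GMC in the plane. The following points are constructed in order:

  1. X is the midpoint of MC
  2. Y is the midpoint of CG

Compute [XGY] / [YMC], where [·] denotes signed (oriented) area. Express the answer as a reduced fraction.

[XGY]:[YMC] = -1/2

Choose coordinates G = (0, 0), M = (1, 0), C = (0, 1).
1. X is the midpoint of MC ⇒ X = (1/2, 1/2)
2. Y is the midpoint of CG ⇒ Y = (0, 1/2)
2·[XGY] = -1/4, 2·[YMC] = 1/2
[XGY]:[YMC] = -1/4:1/2 = -1/2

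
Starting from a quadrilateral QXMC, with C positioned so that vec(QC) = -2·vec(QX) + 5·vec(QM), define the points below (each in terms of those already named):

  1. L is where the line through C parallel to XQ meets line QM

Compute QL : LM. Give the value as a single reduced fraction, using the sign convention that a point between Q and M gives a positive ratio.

QL:LM = -5/4

Work in coordinates with Q = (0, 0), X = (1, 0), M = (0, 1), C = (-2, 5).
1. L is where the line through C parallel to XQ meets line QM ⇒ L = (0, 5)
L = Q + t·(M−Q) with t = 5, so QL:LM = t:(1−t) = 5:-4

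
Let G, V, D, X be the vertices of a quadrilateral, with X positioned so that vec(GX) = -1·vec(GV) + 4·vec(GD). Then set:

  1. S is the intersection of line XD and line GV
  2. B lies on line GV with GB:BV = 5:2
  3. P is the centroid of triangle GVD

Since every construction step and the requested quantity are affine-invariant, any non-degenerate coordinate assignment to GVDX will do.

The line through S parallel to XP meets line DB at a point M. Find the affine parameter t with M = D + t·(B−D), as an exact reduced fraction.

Assign G = (0, 0), V = (1, 0), D = (0, 1), X = (-1, 4) — the answer is frame-independent, so this choice is without loss of generality.
1. S is the intersection of line XD and line GV ⇒ S = (1/3, 0)
2. B lies on line GV with GB:BV = 5:2 ⇒ B = (5/7, 0)
3. P is the centroid of triangle GVD ⇒ P = (1/3, 1/3)
through S parallel to XP: direction (4/3, -11/3); meets DB at M = (-5/81, 88/81)
M = D + t·(B−D) with t = -7/81

t = -7/81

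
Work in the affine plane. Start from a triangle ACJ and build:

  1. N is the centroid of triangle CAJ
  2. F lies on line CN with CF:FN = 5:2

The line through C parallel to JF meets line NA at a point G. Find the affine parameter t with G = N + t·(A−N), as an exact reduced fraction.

Set A = (0, 0), C = (1, 0), J = (0, 1); any affine frame gives the same invariant.
1. N is the centroid of triangle CAJ ⇒ N = (1/3, 1/3)
2. F lies on line CN with CF:FN = 5:2 ⇒ F = (11/21, 5/21)
through C parallel to JF: direction (11/21, -16/21); meets NA at G = (16/27, 16/27)
G = N + t·(A−N) with t = -7/9

t = -7/9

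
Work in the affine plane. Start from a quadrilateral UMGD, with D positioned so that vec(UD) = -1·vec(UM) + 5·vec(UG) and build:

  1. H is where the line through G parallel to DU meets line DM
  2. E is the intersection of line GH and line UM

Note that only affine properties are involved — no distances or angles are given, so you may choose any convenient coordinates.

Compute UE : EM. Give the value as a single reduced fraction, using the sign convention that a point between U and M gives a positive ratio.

UE:EM = 1/4

Assign U = (0, 0), M = (1, 0), G = (0, 1), D = (-1, 5) — the answer is frame-independent, so this choice is without loss of generality.
1. H is where the line through G parallel to DU meets line DM ⇒ H = (-3/5, 4)
2. E is the intersection of line GH and line UM ⇒ E = (1/5, 0)
E = U + t·(M−U) with t = 1/5, so UE:EM = t:(1−t) = 1/5:4/5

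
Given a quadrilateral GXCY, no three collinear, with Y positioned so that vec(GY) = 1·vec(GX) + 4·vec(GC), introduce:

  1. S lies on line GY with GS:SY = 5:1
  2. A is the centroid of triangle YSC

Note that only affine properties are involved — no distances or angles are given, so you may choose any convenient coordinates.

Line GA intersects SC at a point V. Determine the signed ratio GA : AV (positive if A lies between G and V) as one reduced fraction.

Assign G = (0, 0), X = (1, 0), C = (0, 1), Y = (1, 4) — the answer is frame-independent, so this choice is without loss of generality.
1. S lies on line GY with GS:SY = 5:1 ⇒ S = (5/6, 10/3)
2. A is the centroid of triangle YSC ⇒ A = (11/18, 25/9)
line GA meets SC at V = (55/96, 125/48)
A = G + t·(V−G) with t = 16/15, so GA:AV = 16/15:-1/15

GA:AV = -16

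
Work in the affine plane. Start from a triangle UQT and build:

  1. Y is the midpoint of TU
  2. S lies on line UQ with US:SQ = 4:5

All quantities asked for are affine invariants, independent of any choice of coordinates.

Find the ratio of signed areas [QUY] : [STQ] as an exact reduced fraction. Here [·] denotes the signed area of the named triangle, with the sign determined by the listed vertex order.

Assign U = (0, 0), Q = (1, 0), T = (0, 1) — the answer is frame-independent, so this choice is without loss of generality.
1. Y is the midpoint of TU ⇒ Y = (0, 1/2)
2. S lies on line UQ with US:SQ = 4:5 ⇒ S = (4/9, 0)
2·[QUY] = -1/2, 2·[STQ] = -5/9
[QUY]:[STQ] = -1/2:-5/9 = 9/10

[QUY]:[STQ] = 9/10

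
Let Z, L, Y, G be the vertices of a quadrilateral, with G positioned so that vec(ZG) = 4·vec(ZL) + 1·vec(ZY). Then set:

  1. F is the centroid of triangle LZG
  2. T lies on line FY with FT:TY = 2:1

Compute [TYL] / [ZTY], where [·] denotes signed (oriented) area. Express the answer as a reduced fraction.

Choose coordinates Z = (0, 0), L = (1, 0), Y = (0, 1), G = (4, 1).
1. F is the centroid of triangle LZG ⇒ F = (5/3, 1/3)
2. T lies on line FY with FT:TY = 2:1 ⇒ T = (5/9, 7/9)
2·[TYL] = 1/3, 2·[ZTY] = 5/9
[TYL]:[ZTY] = 1/3:5/9 = 3/5

[TYL]:[ZTY] = 3/5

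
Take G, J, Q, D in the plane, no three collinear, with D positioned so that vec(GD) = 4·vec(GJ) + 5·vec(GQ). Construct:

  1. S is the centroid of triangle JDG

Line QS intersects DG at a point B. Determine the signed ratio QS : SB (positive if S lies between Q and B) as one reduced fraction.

QS:SB = -17/5

Choose coordinates G = (0, 0), J = (1, 0), Q = (0, 1), D = (4, 5).
1. S is the centroid of triangle JDG ⇒ S = (5/3, 5/3)
line QS meets DG at B = (20/17, 25/17)
S = Q + t·(B−Q) with t = 17/12, so QS:SB = 17/12:-5/12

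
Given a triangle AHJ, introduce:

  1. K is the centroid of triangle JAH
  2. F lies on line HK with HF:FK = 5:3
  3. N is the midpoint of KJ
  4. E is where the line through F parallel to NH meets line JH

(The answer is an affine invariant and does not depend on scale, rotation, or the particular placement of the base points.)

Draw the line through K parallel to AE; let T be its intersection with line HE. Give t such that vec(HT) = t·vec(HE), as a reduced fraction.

Work in coordinates with A = (0, 0), H = (1, 0), J = (0, 1).
1. K is the centroid of triangle JAH ⇒ K = (1/3, 1/3)
2. F lies on line HK with HF:FK = 5:3 ⇒ F = (7/12, 5/24)
3. N is the midpoint of KJ ⇒ N = (1/6, 2/3)
4. E is where the line through F parallel to NH meets line JH ⇒ E = (13/8, -5/8)
through K parallel to AE: direction (13/8, -5/8); meets HE at T = (7/8, 1/8)
T = H + t·(E−H) with t = -1/5

t = -1/5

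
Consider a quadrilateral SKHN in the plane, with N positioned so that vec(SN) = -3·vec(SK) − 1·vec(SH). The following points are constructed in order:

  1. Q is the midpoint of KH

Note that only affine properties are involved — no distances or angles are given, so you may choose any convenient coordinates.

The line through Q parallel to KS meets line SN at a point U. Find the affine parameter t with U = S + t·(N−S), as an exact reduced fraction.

t = -1/2

Assign S = (0, 0), K = (1, 0), H = (0, 1), N = (-3, -1) — the answer is frame-independent, so this choice is without loss of generality.
1. Q is the midpoint of KH ⇒ Q = (1/2, 1/2)
through Q parallel to KS: direction (-1, 0); meets SN at U = (3/2, 1/2)
U = S + t·(N−S) with t = -1/2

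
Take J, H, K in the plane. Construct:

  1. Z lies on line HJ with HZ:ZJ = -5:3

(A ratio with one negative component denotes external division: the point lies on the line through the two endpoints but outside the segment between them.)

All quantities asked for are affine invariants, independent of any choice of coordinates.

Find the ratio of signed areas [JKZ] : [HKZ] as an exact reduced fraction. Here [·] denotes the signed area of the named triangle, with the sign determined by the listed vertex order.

[JKZ]:[HKZ] = 3/5

Work in coordinates with J = (0, 0), H = (1, 0), K = (0, 1).
1. Z lies on line HJ with HZ:ZJ = -5:3 ⇒ Z = (-3/2, 0)
2·[JKZ] = 3/2, 2·[HKZ] = 5/2
[JKZ]:[HKZ] = 3/2:5/2 = 3/5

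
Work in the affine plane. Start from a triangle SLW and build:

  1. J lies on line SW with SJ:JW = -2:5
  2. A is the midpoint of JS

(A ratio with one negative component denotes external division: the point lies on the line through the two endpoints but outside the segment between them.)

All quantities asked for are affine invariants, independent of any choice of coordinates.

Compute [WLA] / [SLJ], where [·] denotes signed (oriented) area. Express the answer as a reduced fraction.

Set S = (0, 0), L = (1, 0), W = (0, 1); any affine frame gives the same invariant.
1. J lies on line SW with SJ:JW = -2:5 ⇒ J = (0, -2/3)
2. A is the midpoint of JS ⇒ A = (0, -1/3)
2·[WLA] = -4/3, 2·[SLJ] = -2/3
[WLA]:[SLJ] = -4/3:-2/3 = 2

[WLA]:[SLJ] = 2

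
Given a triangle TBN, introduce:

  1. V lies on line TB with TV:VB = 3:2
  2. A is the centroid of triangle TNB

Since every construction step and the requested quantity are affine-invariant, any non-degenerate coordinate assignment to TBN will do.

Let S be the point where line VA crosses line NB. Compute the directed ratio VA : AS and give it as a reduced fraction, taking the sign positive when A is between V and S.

Set T = (0, 0), B = (1, 0), N = (0, 1); any affine frame gives the same invariant.
1. V lies on line TB with TV:VB = 3:2 ⇒ V = (3/5, 0)
2. A is the centroid of triangle TNB ⇒ A = (1/3, 1/3)
line VA meets NB at S = (-1, 2)
A = V + t·(S−V) with t = 1/6, so VA:AS = 1/6:5/6

VA:AS = 1/5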